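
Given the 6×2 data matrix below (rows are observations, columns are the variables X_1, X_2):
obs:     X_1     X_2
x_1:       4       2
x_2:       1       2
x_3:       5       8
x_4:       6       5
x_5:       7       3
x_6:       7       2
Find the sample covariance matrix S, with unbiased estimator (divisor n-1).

Step 1 — column means:
  mean(X_1) = (4 + 1 + 5 + 6 + 7 + 7) / 6 = 30/6 = 5
  mean(X_2) = (2 + 2 + 8 + 5 + 3 + 2) / 6 = 22/6 = 3.6667

Step 2 — sample covariance S[i,j] = (1/(n-1)) · Σ_k (x_{k,i} - mean_i) · (x_{k,j} - mean_j), with n-1 = 5.
  S[X_1,X_1] = ((-1)·(-1) + (-4)·(-4) + (0)·(0) + (1)·(1) + (2)·(2) + (2)·(2)) / 5 = 26/5 = 5.2
  S[X_1,X_2] = ((-1)·(-1.6667) + (-4)·(-1.6667) + (0)·(4.3333) + (1)·(1.3333) + (2)·(-0.6667) + (2)·(-1.6667)) / 5 = 5/5 = 1
  S[X_2,X_2] = ((-1.6667)·(-1.6667) + (-1.6667)·(-1.6667) + (4.3333)·(4.3333) + (1.3333)·(1.3333) + (-0.6667)·(-0.6667) + (-1.6667)·(-1.6667)) / 5 = 29.3333/5 = 5.8667

S is symmetric (S[j,i] = S[i,j]). Assembling:

S = [[5.2, 1],
 [1, 5.8667]]


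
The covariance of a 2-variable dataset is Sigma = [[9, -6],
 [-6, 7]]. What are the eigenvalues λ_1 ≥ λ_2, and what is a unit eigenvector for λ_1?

Step 1 — characteristic polynomial of 2×2 Sigma:
  det(Sigma - λI) = λ² - trace · λ + det = 0.
  trace = 9 + 7 = 16, det = 9·7 - (-6)² = 27.
Step 2 — discriminant:
  Δ = trace² - 4·det = 256 - 108 = 148.
Step 3 — eigenvalues:
  λ = (trace ± √Δ)/2 = (16 ± 12.1655)/2,
  λ_1 = 14.0828,  λ_2 = 1.9172.

Step 4 — unit eigenvector for λ_1: solve (Sigma - λ_1 I)v = 0. First row:
  (9 - 14.0828)·v_x + (-6)·v_y = 0, i.e. (-5.0828)·v_x + (-6)·v_y = 0,
  so v ∝ (b, λ_1 - a) = (-6, 5.0828); multiply by -1 so the first entry is positive: u = (6, -5.0828).
  ||u|| = √((6)² + (-5.0828)²) = √(61.8345) ≈ 7.8635,
  v_1 = u/||u|| ≈ (0.763, -0.6464) (||v_1|| = 1).

λ_1 = 14.0828,  λ_2 = 1.9172;  v_1 ≈ (0.763, -0.6464)


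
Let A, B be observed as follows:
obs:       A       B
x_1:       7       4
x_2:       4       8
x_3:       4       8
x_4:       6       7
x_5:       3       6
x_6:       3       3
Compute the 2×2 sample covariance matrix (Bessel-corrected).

Step 1 — column means:
  mean(A) = (7 + 4 + 4 + 6 + 3 + 3) / 6 = 27/6 = 4.5
  mean(B) = (4 + 8 + 8 + 7 + 6 + 3) / 6 = 36/6 = 6

Step 2 — sample covariance S[i,j] = (1/(n-1)) · Σ_k (x_{k,i} - mean_i) · (x_{k,j} - mean_j), with n-1 = 5.
  S[A,A] = ((2.5)·(2.5) + (-0.5)·(-0.5) + (-0.5)·(-0.5) + (1.5)·(1.5) + (-1.5)·(-1.5) + (-1.5)·(-1.5)) / 5 = 13.5/5 = 2.7
  S[A,B] = ((2.5)·(-2) + (-0.5)·(2) + (-0.5)·(2) + (1.5)·(1) + (-1.5)·(0) + (-1.5)·(-3)) / 5 = -1/5 = -0.2
  S[B,B] = ((-2)·(-2) + (2)·(2) + (2)·(2) + (1)·(1) + (0)·(0) + (-3)·(-3)) / 5 = 22/5 = 4.4

S is symmetric (S[j,i] = S[i,j]). Assembling:

S = [[2.7, -0.2],
 [-0.2, 4.4]]


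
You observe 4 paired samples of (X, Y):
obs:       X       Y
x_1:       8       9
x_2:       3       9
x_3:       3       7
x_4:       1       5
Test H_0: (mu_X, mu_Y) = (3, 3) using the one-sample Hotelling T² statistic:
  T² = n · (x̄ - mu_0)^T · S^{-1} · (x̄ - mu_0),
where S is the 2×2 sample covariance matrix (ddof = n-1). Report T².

Step 1 — sample mean vector:
  mean(X) = (8 + 3 + 3 + 1) / 4 = 15/4 = 3.75
  mean(Y) = (9 + 9 + 7 + 5) / 4 = 30/4 = 7.5
  x̄ = (3.75, 7.5),  deviation x̄ - mu_0 = (3.75, 7.5) - (3, 3) = (0.75, 4.5).

Step 2 — sample covariance matrix, S[i,j] = (1/(n-1)) · Σ_k (x_{k,i} - mean_i) · (x_{k,j} - mean_j), divisor n-1 = 3:
  S[X,X] = ((4.25)·(4.25) + (-0.75)·(-0.75) + (-0.75)·(-0.75) + (-2.75)·(-2.75)) / 3 = 26.75/3 = 8.9167
  S[X,Y] = ((4.25)·(1.5) + (-0.75)·(1.5) + (-0.75)·(-0.5) + (-2.75)·(-2.5)) / 3 = 12.5/3 = 4.1667
  S[Y,Y] = ((1.5)·(1.5) + (1.5)·(1.5) + (-0.5)·(-0.5) + (-2.5)·(-2.5)) / 3 = 11/3 = 3.6667
  S = [[8.9167, 4.1667],
 [4.1667, 3.6667]].

Step 3 — invert S. det(S) = 8.9167·3.6667 - (4.1667)² = 15.3333.
  S^{-1} = (1/det) · [[d, -b], [-b, a]] = [[0.2391, -0.2717],
 [-0.2717, 0.5815]].

Step 4 — quadratic form (x̄ - mu_0)^T · S^{-1} · (x̄ - mu_0):
  S^{-1} · (x̄ - mu_0) = (-1.0435, 2.413),
  (x̄ - mu_0)^T · [...] = (0.75)·(-1.0435) + (4.5)·(2.413) = 10.0761.

Step 5 — scale by n: T² = 4 · 10.0761 = 40.3043.

T² ≈ 40.3043


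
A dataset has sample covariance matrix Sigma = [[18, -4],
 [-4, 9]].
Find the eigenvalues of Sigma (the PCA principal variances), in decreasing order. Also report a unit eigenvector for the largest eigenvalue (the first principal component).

Step 1 — characteristic polynomial of 2×2 Sigma:
  det(Sigma - λI) = λ² - trace · λ + det = 0.
  trace = 18 + 9 = 27, det = 18·9 - (-4)² = 146.
Step 2 — discriminant:
  Δ = trace² - 4·det = 729 - 584 = 145.
Step 3 — eigenvalues:
  λ = (trace ± √Δ)/2 = (27 ± 12.0416)/2,
  λ_1 = 19.5208,  λ_2 = 7.4792.

Step 4 — unit eigenvector for λ_1: solve (Sigma - λ_1 I)v = 0. First row:
  (18 - 19.5208)·v_x + (-4)·v_y = 0, i.e. (-1.5208)·v_x + (-4)·v_y = 0,
  so v ∝ (b, λ_1 - a) = (-4, 1.5208); multiply by -1 so the first entry is positive: u = (4, -1.5208).
  ||u|| = √((4)² + (-1.5208)²) = √(18.3128) ≈ 4.2793,
  v_1 = u/||u|| ≈ (0.9347, -0.3554) (||v_1|| = 1).

λ_1 = 19.5208,  λ_2 = 7.4792;  v_1 ≈ (0.9347, -0.3554)


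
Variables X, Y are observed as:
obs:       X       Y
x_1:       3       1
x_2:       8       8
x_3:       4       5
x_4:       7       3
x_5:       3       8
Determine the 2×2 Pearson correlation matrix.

Step 1 — column means:
  mean(X) = (3 + 8 + 4 + 7 + 3) / 5 = 25/5 = 5
  mean(Y) = (1 + 8 + 5 + 3 + 8) / 5 = 25/5 = 5

Step 2 — sample variances and covariances s[i,j] = (1/(n-1)) · Σ_k (x_{k,i} - mean_i) · (x_{k,j} - mean_j), with n-1 = 4:
  s[X,X] = ((-2)·(-2) + (3)·(3) + (-1)·(-1) + (2)·(2) + (-2)·(-2)) / 4 = 22/4 = 5.5
  s[X,Y] = ((-2)·(-4) + (3)·(3) + (-1)·(0) + (2)·(-2) + (-2)·(3)) / 4 = 7/4 = 1.75
  s[Y,Y] = ((-4)·(-4) + (3)·(3) + (0)·(0) + (-2)·(-2) + (3)·(3)) / 4 = 38/4 = 9.5
  Sample standard deviations s_i = √(s[i,i]):
  s(X) = √(5.5) = 2.3452
  s(Y) = √(9.5) = 3.0822

Step 3 — r_{ij} = s_{ij} / (s_i · s_j):
  r[X,X] = 1 (diagonal).
  r[X,Y] = 1.75 / (2.3452 · 3.0822) = 1.75 / 7.2284 = 0.2421
  r[Y,Y] = 1 (diagonal).

R is symmetric with unit diagonal. Assembling:

R = [[1, 0.2421],
 [0.2421, 1]]


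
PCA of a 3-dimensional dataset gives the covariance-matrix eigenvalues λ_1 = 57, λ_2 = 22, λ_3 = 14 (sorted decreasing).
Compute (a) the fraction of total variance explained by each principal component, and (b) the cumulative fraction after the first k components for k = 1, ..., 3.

Step 1 — total variance = trace(Sigma) = Σ λ_i = 57 + 22 + 14 = 93.

Step 2 — fraction explained by component i = λ_i / Σ λ:
  PC1: 57/93 = 0.6129
  PC2: 22/93 = 0.2366
  PC3: 14/93 = 0.1505

Step 3 — cumulative fraction after k components = (λ_1 + ... + λ_k) / Σ λ:
  k = 1: 57/93 = 0.6129
  k = 2: (57 + 22)/93 = 79/93 = 0.8495
  k = 3: (57 + 22 + 14)/93 = 93/93 = 1

Summary (fraction, with percent):

explained: PC1 0.6129 (61.29%), PC2 0.2366 (23.66%), PC3 0.1505 (15.05%);  cumulative: 0.6129, 0.8495, 1


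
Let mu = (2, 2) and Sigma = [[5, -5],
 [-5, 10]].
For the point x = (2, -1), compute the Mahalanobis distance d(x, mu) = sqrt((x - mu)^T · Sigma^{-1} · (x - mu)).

Step 1 — centre the observation: (x - mu) = (0, -3).

Step 2 — invert Sigma. det(Sigma) = 5·10 - (-5)² = 25.
  Sigma^{-1} = (1/det) · [[d, -b], [-b, a]] = [[0.4, 0.2],
 [0.2, 0.2]].

Step 3 — form the quadratic (x - mu)^T · Sigma^{-1} · (x - mu):
  Sigma^{-1} · (x - mu) = (-0.6, -0.6).
  (x - mu)^T · [Sigma^{-1} · (x - mu)] = (0)·(-0.6) + (-3)·(-0.6) = 1.8.

Step 4 — take square root: d = √(1.8) ≈ 1.3416.

d(x, mu) = √(1.8) ≈ 1.3416


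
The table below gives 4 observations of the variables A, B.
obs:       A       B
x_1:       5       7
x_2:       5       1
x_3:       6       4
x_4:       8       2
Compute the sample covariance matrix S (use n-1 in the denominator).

Step 1 — column means:
  mean(A) = (5 + 5 + 6 + 8) / 4 = 24/4 = 6
  mean(B) = (7 + 1 + 4 + 2) / 4 = 14/4 = 3.5

Step 2 — sample covariance S[i,j] = (1/(n-1)) · Σ_k (x_{k,i} - mean_i) · (x_{k,j} - mean_j), with n-1 = 3.
  S[A,A] = ((-1)·(-1) + (-1)·(-1) + (0)·(0) + (2)·(2)) / 3 = 6/3 = 2
  S[A,B] = ((-1)·(3.5) + (-1)·(-2.5) + (0)·(0.5) + (2)·(-1.5)) / 3 = -4/3 = -1.3333
  S[B,B] = ((3.5)·(3.5) + (-2.5)·(-2.5) + (0.5)·(0.5) + (-1.5)·(-1.5)) / 3 = 21/3 = 7

S is symmetric (S[j,i] = S[i,j]). Assembling:

S = [[2, -1.3333],
 [-1.3333, 7]]


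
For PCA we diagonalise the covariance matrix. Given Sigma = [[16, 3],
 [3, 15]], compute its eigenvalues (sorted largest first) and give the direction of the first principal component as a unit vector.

Step 1 — characteristic polynomial of 2×2 Sigma:
  det(Sigma - λI) = λ² - trace · λ + det = 0.
  trace = 16 + 15 = 31, det = 16·15 - (3)² = 231.
Step 2 — discriminant:
  Δ = trace² - 4·det = 961 - 924 = 37.
Step 3 — eigenvalues:
  λ = (trace ± √Δ)/2 = (31 ± 6.0828)/2,
  λ_1 = 18.5414,  λ_2 = 12.4586.

Step 4 — unit eigenvector for λ_1: solve (Sigma - λ_1 I)v = 0. First row:
  (16 - 18.5414)·v_x + (3)·v_y = 0, i.e. (-2.5414)·v_x + (3)·v_y = 0,
  so v ∝ (b, λ_1 - a) = (3, 2.5414) = u.
  ||u|| = √((3)² + (2.5414)²) = √(15.4586) ≈ 3.9317,
  v_1 = u/||u|| ≈ (0.763, 0.6464) (||v_1|| = 1).

λ_1 = 18.5414,  λ_2 = 12.4586;  v_1 ≈ (0.763, 0.6464)


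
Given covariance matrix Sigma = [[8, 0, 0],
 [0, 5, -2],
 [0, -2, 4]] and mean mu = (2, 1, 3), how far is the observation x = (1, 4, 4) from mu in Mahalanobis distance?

Step 1 — centre the observation: (x - mu) = (-1, 3, 1).

Step 2 — invert Sigma (cofactor / det for 3×3, or solve directly):
  Sigma^{-1} = [[0.125, 0, 0],
 [0, 0.25, 0.125],
 [0, 0.125, 0.3125]].

Step 3 — form the quadratic (x - mu)^T · Sigma^{-1} · (x - mu):
  Sigma^{-1} · (x - mu) = (-0.125, 0.875, 0.6875).
  (x - mu)^T · [Sigma^{-1} · (x - mu)] = (-1)·(-0.125) + (3)·(0.875) + (1)·(0.6875) = 3.4375.

Step 4 — take square root: d = √(3.4375) ≈ 1.854.

d(x, mu) = √(3.4375) ≈ 1.854


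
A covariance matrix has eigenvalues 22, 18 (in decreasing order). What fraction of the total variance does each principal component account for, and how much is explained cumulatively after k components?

Step 1 — total variance = trace(Sigma) = Σ λ_i = 22 + 18 = 40.

Step 2 — fraction explained by component i = λ_i / Σ λ:
  PC1: 22/40 = 0.55
  PC2: 18/40 = 0.45

Step 3 — cumulative fraction after k components = (λ_1 + ... + λ_k) / Σ λ:
  k = 1: 22/40 = 0.55
  k = 2: (22 + 18)/40 = 40/40 = 1

Summary (fraction, with percent):

explained: PC1 0.55 (55%), PC2 0.45 (45%);  cumulative: 0.55, 1


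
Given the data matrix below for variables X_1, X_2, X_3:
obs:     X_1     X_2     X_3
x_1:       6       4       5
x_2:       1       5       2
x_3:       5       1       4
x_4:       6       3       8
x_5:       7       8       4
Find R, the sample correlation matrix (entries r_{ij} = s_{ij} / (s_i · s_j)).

Step 1 — column means:
  mean(X_1) = (6 + 1 + 5 + 6 + 7) / 5 = 25/5 = 5
  mean(X_2) = (4 + 5 + 1 + 3 + 8) / 5 = 21/5 = 4.2
  mean(X_3) = (5 + 2 + 4 + 8 + 4) / 5 = 23/5 = 4.6

Step 2 — sample variances and covariances s[i,j] = (1/(n-1)) · Σ_k (x_{k,i} - mean_i) · (x_{k,j} - mean_j), with n-1 = 4:
  s[X_1,X_1] = ((1)·(1) + (-4)·(-4) + (0)·(0) + (1)·(1) + (2)·(2)) / 4 = 22/4 = 5.5
  s[X_1,X_2] = ((1)·(-0.2) + (-4)·(0.8) + (0)·(-3.2) + (1)·(-1.2) + (2)·(3.8)) / 4 = 3/4 = 0.75
  s[X_1,X_3] = ((1)·(0.4) + (-4)·(-2.6) + (0)·(-0.6) + (1)·(3.4) + (2)·(-0.6)) / 4 = 13/4 = 3.25
  s[X_2,X_2] = ((-0.2)·(-0.2) + (0.8)·(0.8) + (-3.2)·(-3.2) + (-1.2)·(-1.2) + (3.8)·(3.8)) / 4 = 26.8/4 = 6.7
  s[X_2,X_3] = ((-0.2)·(0.4) + (0.8)·(-2.6) + (-3.2)·(-0.6) + (-1.2)·(3.4) + (3.8)·(-0.6)) / 4 = -6.6/4 = -1.65
  s[X_3,X_3] = ((0.4)·(0.4) + (-2.6)·(-2.6) + (-0.6)·(-0.6) + (3.4)·(3.4) + (-0.6)·(-0.6)) / 4 = 19.2/4 = 4.8
  Sample standard deviations s_i = √(s[i,i]):
  s(X_1) = √(5.5) = 2.3452
  s(X_2) = √(6.7) = 2.5884
  s(X_3) = √(4.8) = 2.1909

Step 3 — r_{ij} = s_{ij} / (s_i · s_j):
  r[X_1,X_1] = 1 (diagonal).
  r[X_1,X_2] = 0.75 / (2.3452 · 2.5884) = 0.75 / 6.0704 = 0.1235
  r[X_1,X_3] = 3.25 / (2.3452 · 2.1909) = 3.25 / 5.1381 = 0.6325
  r[X_2,X_2] = 1 (diagonal).
  r[X_2,X_3] = -1.65 / (2.5884 · 2.1909) = -1.65 / 5.671 = -0.291
  r[X_3,X_3] = 1 (diagonal).

R is symmetric with unit diagonal. Assembling:

R = [[1, 0.1235, 0.6325],
 [0.1235, 1, -0.291],
 [0.6325, -0.291, 1]]


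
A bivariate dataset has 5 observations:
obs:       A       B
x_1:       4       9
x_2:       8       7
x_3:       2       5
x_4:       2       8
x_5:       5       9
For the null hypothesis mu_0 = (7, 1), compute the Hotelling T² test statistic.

Step 1 — sample mean vector:
  mean(A) = (4 + 8 + 2 + 2 + 5) / 5 = 21/5 = 4.2
  mean(B) = (9 + 7 + 5 + 8 + 9) / 5 = 38/5 = 7.6
  x̄ = (4.2, 7.6),  deviation x̄ - mu_0 = (4.2, 7.6) - (7, 1) = (-2.8, 6.6).

Step 2 — sample covariance matrix, S[i,j] = (1/(n-1)) · Σ_k (x_{k,i} - mean_i) · (x_{k,j} - mean_j), divisor n-1 = 4:
  S[A,A] = ((-0.2)·(-0.2) + (3.8)·(3.8) + (-2.2)·(-2.2) + (-2.2)·(-2.2) + (0.8)·(0.8)) / 4 = 24.8/4 = 6.2
  S[A,B] = ((-0.2)·(1.4) + (3.8)·(-0.6) + (-2.2)·(-2.6) + (-2.2)·(0.4) + (0.8)·(1.4)) / 4 = 3.4/4 = 0.85
  S[B,B] = ((1.4)·(1.4) + (-0.6)·(-0.6) + (-2.6)·(-2.6) + (0.4)·(0.4) + (1.4)·(1.4)) / 4 = 11.2/4 = 2.8
  S = [[6.2, 0.85],
 [0.85, 2.8]].

Step 3 — invert S. det(S) = 6.2·2.8 - (0.85)² = 16.6375.
  S^{-1} = (1/det) · [[d, -b], [-b, a]] = [[0.1683, -0.0511],
 [-0.0511, 0.3727]].

Step 4 — quadratic form (x̄ - mu_0)^T · S^{-1} · (x̄ - mu_0):
  S^{-1} · (x̄ - mu_0) = (-0.8084, 2.6026),
  (x̄ - mu_0)^T · [...] = (-2.8)·(-0.8084) + (6.6)·(2.6026) = 19.4404.

Step 5 — scale by n: T² = 5 · 19.4404 = 97.2021.

T² ≈ 97.2021


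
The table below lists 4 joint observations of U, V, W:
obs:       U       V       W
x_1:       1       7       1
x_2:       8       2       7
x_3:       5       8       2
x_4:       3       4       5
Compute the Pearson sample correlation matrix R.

Step 1 — column means:
  mean(U) = (1 + 8 + 5 + 3) / 4 = 17/4 = 4.25
  mean(V) = (7 + 2 + 8 + 4) / 4 = 21/4 = 5.25
  mean(W) = (1 + 7 + 2 + 5) / 4 = 15/4 = 3.75

Step 2 — sample variances and covariances s[i,j] = (1/(n-1)) · Σ_k (x_{k,i} - mean_i) · (x_{k,j} - mean_j), with n-1 = 3:
  s[U,U] = ((-3.25)·(-3.25) + (3.75)·(3.75) + (0.75)·(0.75) + (-1.25)·(-1.25)) / 3 = 26.75/3 = 8.9167
  s[U,V] = ((-3.25)·(1.75) + (3.75)·(-3.25) + (0.75)·(2.75) + (-1.25)·(-1.25)) / 3 = -14.25/3 = -4.75
  s[U,W] = ((-3.25)·(-2.75) + (3.75)·(3.25) + (0.75)·(-1.75) + (-1.25)·(1.25)) / 3 = 18.25/3 = 6.0833
  s[V,V] = ((1.75)·(1.75) + (-3.25)·(-3.25) + (2.75)·(2.75) + (-1.25)·(-1.25)) / 3 = 22.75/3 = 7.5833
  s[V,W] = ((1.75)·(-2.75) + (-3.25)·(3.25) + (2.75)·(-1.75) + (-1.25)·(1.25)) / 3 = -21.75/3 = -7.25
  s[W,W] = ((-2.75)·(-2.75) + (3.25)·(3.25) + (-1.75)·(-1.75) + (1.25)·(1.25)) / 3 = 22.75/3 = 7.5833
  Sample standard deviations s_i = √(s[i,i]):
  s(U) = √(8.9167) = 2.9861
  s(V) = √(7.5833) = 2.7538
  s(W) = √(7.5833) = 2.7538

Step 3 — r_{ij} = s_{ij} / (s_i · s_j):
  r[U,U] = 1 (diagonal).
  r[U,V] = -4.75 / (2.9861 · 2.7538) = -4.75 / 8.223 = -0.5776
  r[U,W] = 6.0833 / (2.9861 · 2.7538) = 6.0833 / 8.223 = 0.7398
  r[V,V] = 1 (diagonal).
  r[V,W] = -7.25 / (2.7538 · 2.7538) = -7.25 / 7.5833 = -0.956
  r[W,W] = 1 (diagonal).

R is symmetric with unit diagonal. Assembling:

R = [[1, -0.5776, 0.7398],
 [-0.5776, 1, -0.956],
 [0.7398, -0.956, 1]]


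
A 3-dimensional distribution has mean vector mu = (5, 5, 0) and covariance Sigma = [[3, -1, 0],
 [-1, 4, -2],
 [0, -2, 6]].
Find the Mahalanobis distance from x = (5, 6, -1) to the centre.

Step 1 — centre the observation: (x - mu) = (0, 1, -1).

Step 2 — invert Sigma (cofactor / det for 3×3, or solve directly):
  Sigma^{-1} = [[0.3704, 0.1111, 0.037],
 [0.1111, 0.3333, 0.1111],
 [0.037, 0.1111, 0.2037]].

Step 3 — form the quadratic (x - mu)^T · Sigma^{-1} · (x - mu):
  Sigma^{-1} · (x - mu) = (0.0741, 0.2222, -0.0926).
  (x - mu)^T · [Sigma^{-1} · (x - mu)] = (0)·(0.0741) + (1)·(0.2222) + (-1)·(-0.0926) = 0.3148.

Step 4 — take square root: d = √(0.3148) ≈ 0.5611.

d(x, mu) = √(0.3148) ≈ 0.5611


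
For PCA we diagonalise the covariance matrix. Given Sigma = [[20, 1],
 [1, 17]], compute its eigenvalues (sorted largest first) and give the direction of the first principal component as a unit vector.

Step 1 — characteristic polynomial of 2×2 Sigma:
  det(Sigma - λI) = λ² - trace · λ + det = 0.
  trace = 20 + 17 = 37, det = 20·17 - (1)² = 339.
Step 2 — discriminant:
  Δ = trace² - 4·det = 1369 - 1356 = 13.
Step 3 — eigenvalues:
  λ = (trace ± √Δ)/2 = (37 ± 3.6056)/2,
  λ_1 = 20.3028,  λ_2 = 16.6972.

Step 4 — unit eigenvector for λ_1: solve (Sigma - λ_1 I)v = 0. First row:
  (20 - 20.3028)·v_x + (1)·v_y = 0, i.e. (-0.3028)·v_x + (1)·v_y = 0,
  so v ∝ (b, λ_1 - a) = (1, 0.3028) = u.
  ||u|| = √((1)² + (0.3028)²) = √(1.0917) ≈ 1.0448,
  v_1 = u/||u|| ≈ (0.9571, 0.2898) (||v_1|| = 1).

λ_1 = 20.3028,  λ_2 = 16.6972;  v_1 ≈ (0.9571, 0.2898)


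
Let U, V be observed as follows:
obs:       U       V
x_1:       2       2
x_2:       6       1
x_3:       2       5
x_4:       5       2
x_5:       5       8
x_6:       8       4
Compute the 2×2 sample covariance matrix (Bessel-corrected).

Step 1 — column means:
  mean(U) = (2 + 6 + 2 + 5 + 5 + 8) / 6 = 28/6 = 4.6667
  mean(V) = (2 + 1 + 5 + 2 + 8 + 4) / 6 = 22/6 = 3.6667

Step 2 — sample covariance S[i,j] = (1/(n-1)) · Σ_k (x_{k,i} - mean_i) · (x_{k,j} - mean_j), with n-1 = 5.
  S[U,U] = ((-2.6667)·(-2.6667) + (1.3333)·(1.3333) + (-2.6667)·(-2.6667) + (0.3333)·(0.3333) + (0.3333)·(0.3333) + (3.3333)·(3.3333)) / 5 = 27.3333/5 = 5.4667
  S[U,V] = ((-2.6667)·(-1.6667) + (1.3333)·(-2.6667) + (-2.6667)·(1.3333) + (0.3333)·(-1.6667) + (0.3333)·(4.3333) + (3.3333)·(0.3333)) / 5 = -0.6667/5 = -0.1333
  S[V,V] = ((-1.6667)·(-1.6667) + (-2.6667)·(-2.6667) + (1.3333)·(1.3333) + (-1.6667)·(-1.6667) + (4.3333)·(4.3333) + (0.3333)·(0.3333)) / 5 = 33.3333/5 = 6.6667

S is symmetric (S[j,i] = S[i,j]). Assembling:

S = [[5.4667, -0.1333],
 [-0.1333, 6.6667]]


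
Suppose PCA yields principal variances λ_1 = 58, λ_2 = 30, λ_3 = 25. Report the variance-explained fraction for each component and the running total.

Step 1 — total variance = trace(Sigma) = Σ λ_i = 58 + 30 + 25 = 113.

Step 2 — fraction explained by component i = λ_i / Σ λ:
  PC1: 58/113 = 0.5133
  PC2: 30/113 = 0.2655
  PC3: 25/113 = 0.2212

Step 3 — cumulative fraction after k components = (λ_1 + ... + λ_k) / Σ λ:
  k = 1: 58/113 = 0.5133
  k = 2: (58 + 30)/113 = 88/113 = 0.7788
  k = 3: (58 + 30 + 25)/113 = 113/113 = 1

Summary (fraction, with percent):

explained: PC1 0.5133 (51.33%), PC2 0.2655 (26.55%), PC3 0.2212 (22.12%);  cumulative: 0.5133, 0.7788, 1


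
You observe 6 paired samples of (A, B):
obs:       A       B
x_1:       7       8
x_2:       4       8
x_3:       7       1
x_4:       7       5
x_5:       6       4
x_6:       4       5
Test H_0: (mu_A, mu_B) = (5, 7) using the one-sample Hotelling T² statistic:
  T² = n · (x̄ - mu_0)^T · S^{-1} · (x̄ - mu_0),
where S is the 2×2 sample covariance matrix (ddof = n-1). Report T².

Step 1 — sample mean vector:
  mean(A) = (7 + 4 + 7 + 7 + 6 + 4) / 6 = 35/6 = 5.8333
  mean(B) = (8 + 8 + 1 + 5 + 4 + 5) / 6 = 31/6 = 5.1667
  x̄ = (5.8333, 5.1667),  deviation x̄ - mu_0 = (5.8333, 5.1667) - (5, 7) = (0.8333, -1.8333).

Step 2 — sample covariance matrix, S[i,j] = (1/(n-1)) · Σ_k (x_{k,i} - mean_i) · (x_{k,j} - mean_j), divisor n-1 = 5:
  S[A,A] = ((1.1667)·(1.1667) + (-1.8333)·(-1.8333) + (1.1667)·(1.1667) + (1.1667)·(1.1667) + (0.1667)·(0.1667) + (-1.8333)·(-1.8333)) / 5 = 10.8333/5 = 2.1667
  S[A,B] = ((1.1667)·(2.8333) + (-1.8333)·(2.8333) + (1.1667)·(-4.1667) + (1.1667)·(-0.1667) + (0.1667)·(-1.1667) + (-1.8333)·(-0.1667)) / 5 = -6.8333/5 = -1.3667
  S[B,B] = ((2.8333)·(2.8333) + (2.8333)·(2.8333) + (-4.1667)·(-4.1667) + (-0.1667)·(-0.1667) + (-1.1667)·(-1.1667) + (-0.1667)·(-0.1667)) / 5 = 34.8333/5 = 6.9667
  S = [[2.1667, -1.3667],
 [-1.3667, 6.9667]].

Step 3 — invert S. det(S) = 2.1667·6.9667 - (-1.3667)² = 13.2267.
  S^{-1} = (1/det) · [[d, -b], [-b, a]] = [[0.5267, 0.1033],
 [0.1033, 0.1638]].

Step 4 — quadratic form (x̄ - mu_0)^T · S^{-1} · (x̄ - mu_0):
  S^{-1} · (x̄ - mu_0) = (0.2495, -0.2142),
  (x̄ - mu_0)^T · [...] = (0.8333)·(0.2495) + (-1.8333)·(-0.2142) = 0.6006.

Step 5 — scale by n: T² = 6 · 0.6006 = 3.6038.

T² ≈ 3.6038


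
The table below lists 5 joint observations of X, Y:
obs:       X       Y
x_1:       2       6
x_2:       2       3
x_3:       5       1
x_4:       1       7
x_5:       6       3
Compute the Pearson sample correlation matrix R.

Step 1 — column means:
  mean(X) = (2 + 2 + 5 + 1 + 6) / 5 = 16/5 = 3.2
  mean(Y) = (6 + 3 + 1 + 7 + 3) / 5 = 20/5 = 4

Step 2 — sample variances and covariances s[i,j] = (1/(n-1)) · Σ_k (x_{k,i} - mean_i) · (x_{k,j} - mean_j), with n-1 = 4:
  s[X,X] = ((-1.2)·(-1.2) + (-1.2)·(-1.2) + (1.8)·(1.8) + (-2.2)·(-2.2) + (2.8)·(2.8)) / 4 = 18.8/4 = 4.7
  s[X,Y] = ((-1.2)·(2) + (-1.2)·(-1) + (1.8)·(-3) + (-2.2)·(3) + (2.8)·(-1)) / 4 = -16/4 = -4
  s[Y,Y] = ((2)·(2) + (-1)·(-1) + (-3)·(-3) + (3)·(3) + (-1)·(-1)) / 4 = 24/4 = 6
  Sample standard deviations s_i = √(s[i,i]):
  s(X) = √(4.7) = 2.1679
  s(Y) = √(6) = 2.4495

Step 3 — r_{ij} = s_{ij} / (s_i · s_j):
  r[X,X] = 1 (diagonal).
  r[X,Y] = -4 / (2.1679 · 2.4495) = -4 / 5.3104 = -0.7532
  r[Y,Y] = 1 (diagonal).

R is symmetric with unit diagonal. Assembling:

R = [[1, -0.7532],
 [-0.7532, 1]]


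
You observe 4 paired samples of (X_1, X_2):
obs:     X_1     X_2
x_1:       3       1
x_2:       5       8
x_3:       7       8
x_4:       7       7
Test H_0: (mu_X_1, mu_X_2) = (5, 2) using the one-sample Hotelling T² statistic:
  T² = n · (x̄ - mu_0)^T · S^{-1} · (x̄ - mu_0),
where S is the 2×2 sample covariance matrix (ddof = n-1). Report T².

Step 1 — sample mean vector:
  mean(X_1) = (3 + 5 + 7 + 7) / 4 = 22/4 = 5.5
  mean(X_2) = (1 + 8 + 8 + 7) / 4 = 24/4 = 6
  x̄ = (5.5, 6),  deviation x̄ - mu_0 = (5.5, 6) - (5, 2) = (0.5, 4).

Step 2 — sample covariance matrix, S[i,j] = (1/(n-1)) · Σ_k (x_{k,i} - mean_i) · (x_{k,j} - mean_j), divisor n-1 = 3:
  S[X_1,X_1] = ((-2.5)·(-2.5) + (-0.5)·(-0.5) + (1.5)·(1.5) + (1.5)·(1.5)) / 3 = 11/3 = 3.6667
  S[X_1,X_2] = ((-2.5)·(-5) + (-0.5)·(2) + (1.5)·(2) + (1.5)·(1)) / 3 = 16/3 = 5.3333
  S[X_2,X_2] = ((-5)·(-5) + (2)·(2) + (2)·(2) + (1)·(1)) / 3 = 34/3 = 11.3333
  S = [[3.6667, 5.3333],
 [5.3333, 11.3333]].

Step 3 — invert S. det(S) = 3.6667·11.3333 - (5.3333)² = 13.1111.
  S^{-1} = (1/det) · [[d, -b], [-b, a]] = [[0.8644, -0.4068],
 [-0.4068, 0.2797]].

Step 4 — quadratic form (x̄ - mu_0)^T · S^{-1} · (x̄ - mu_0):
  S^{-1} · (x̄ - mu_0) = (-1.1949, 0.9153),
  (x̄ - mu_0)^T · [...] = (0.5)·(-1.1949) + (4)·(0.9153) = 3.0636.

Step 5 — scale by n: T² = 4 · 3.0636 = 12.2542.

T² ≈ 12.2542


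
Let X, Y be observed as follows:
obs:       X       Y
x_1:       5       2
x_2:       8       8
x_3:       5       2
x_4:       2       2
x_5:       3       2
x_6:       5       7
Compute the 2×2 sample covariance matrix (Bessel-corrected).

Step 1 — column means:
  mean(X) = (5 + 8 + 5 + 2 + 3 + 5) / 6 = 28/6 = 4.6667
  mean(Y) = (2 + 8 + 2 + 2 + 2 + 7) / 6 = 23/6 = 3.8333

Step 2 — sample covariance S[i,j] = (1/(n-1)) · Σ_k (x_{k,i} - mean_i) · (x_{k,j} - mean_j), with n-1 = 5.
  S[X,X] = ((0.3333)·(0.3333) + (3.3333)·(3.3333) + (0.3333)·(0.3333) + (-2.6667)·(-2.6667) + (-1.6667)·(-1.6667) + (0.3333)·(0.3333)) / 5 = 21.3333/5 = 4.2667
  S[X,Y] = ((0.3333)·(-1.8333) + (3.3333)·(4.1667) + (0.3333)·(-1.8333) + (-2.6667)·(-1.8333) + (-1.6667)·(-1.8333) + (0.3333)·(3.1667)) / 5 = 21.6667/5 = 4.3333
  S[Y,Y] = ((-1.8333)·(-1.8333) + (4.1667)·(4.1667) + (-1.8333)·(-1.8333) + (-1.8333)·(-1.8333) + (-1.8333)·(-1.8333) + (3.1667)·(3.1667)) / 5 = 40.8333/5 = 8.1667

S is symmetric (S[j,i] = S[i,j]). Assembling:

S = [[4.2667, 4.3333],
 [4.3333, 8.1667]]


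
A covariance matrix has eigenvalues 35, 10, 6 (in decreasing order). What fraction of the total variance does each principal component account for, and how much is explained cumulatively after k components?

Step 1 — total variance = trace(Sigma) = Σ λ_i = 35 + 10 + 6 = 51.

Step 2 — fraction explained by component i = λ_i / Σ λ:
  PC1: 35/51 = 0.6863
  PC2: 10/51 = 0.1961
  PC3: 6/51 = 0.1176

Step 3 — cumulative fraction after k components = (λ_1 + ... + λ_k) / Σ λ:
  k = 1: 35/51 = 0.6863
  k = 2: (35 + 10)/51 = 45/51 = 0.8824
  k = 3: (35 + 10 + 6)/51 = 51/51 = 1

Summary (fraction, with percent):

explained: PC1 0.6863 (68.63%), PC2 0.1961 (19.61%), PC3 0.1176 (11.76%);  cumulative: 0.6863, 0.8824, 1


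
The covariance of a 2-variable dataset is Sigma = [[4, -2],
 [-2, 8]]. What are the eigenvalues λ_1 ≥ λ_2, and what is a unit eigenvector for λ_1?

Step 1 — characteristic polynomial of 2×2 Sigma:
  det(Sigma - λI) = λ² - trace · λ + det = 0.
  trace = 4 + 8 = 12, det = 4·8 - (-2)² = 28.
Step 2 — discriminant:
  Δ = trace² - 4·det = 144 - 112 = 32.
Step 3 — eigenvalues:
  λ = (trace ± √Δ)/2 = (12 ± 5.6569)/2,
  λ_1 = 8.8284,  λ_2 = 3.1716.

Step 4 — unit eigenvector for λ_1: solve (Sigma - λ_1 I)v = 0. First row:
  (4 - 8.8284)·v_x + (-2)·v_y = 0, i.e. (-4.8284)·v_x + (-2)·v_y = 0,
  so v ∝ (b, λ_1 - a) = (-2, 4.8284); multiply by -1 so the first entry is positive: u = (2, -4.8284).
  ||u|| = √((2)² + (-4.8284)²) = √(27.3137) ≈ 5.2263,
  v_1 = u/||u|| ≈ (0.3827, -0.9239) (||v_1|| = 1).

λ_1 = 8.8284,  λ_2 = 3.1716;  v_1 ≈ (0.3827, -0.9239)


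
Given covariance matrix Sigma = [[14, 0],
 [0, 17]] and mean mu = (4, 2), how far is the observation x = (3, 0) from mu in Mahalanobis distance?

Step 1 — centre the observation: (x - mu) = (-1, -2).

Step 2 — invert Sigma. det(Sigma) = 14·17 - (0)² = 238.
  Sigma^{-1} = (1/det) · [[d, -b], [-b, a]] = [[0.0714, 0],
 [0, 0.0588]].

Step 3 — form the quadratic (x - mu)^T · Sigma^{-1} · (x - mu):
  Sigma^{-1} · (x - mu) = (-0.0714, -0.1176).
  (x - mu)^T · [Sigma^{-1} · (x - mu)] = (-1)·(-0.0714) + (-2)·(-0.1176) = 0.3067.

Step 4 — take square root: d = √(0.3067) ≈ 0.5538.

d(x, mu) = √(0.3067) ≈ 0.5538


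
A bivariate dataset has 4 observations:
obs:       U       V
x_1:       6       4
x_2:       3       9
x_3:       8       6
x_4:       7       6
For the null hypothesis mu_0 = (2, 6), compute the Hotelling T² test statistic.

Step 1 — sample mean vector:
  mean(U) = (6 + 3 + 8 + 7) / 4 = 24/4 = 6
  mean(V) = (4 + 9 + 6 + 6) / 4 = 25/4 = 6.25
  x̄ = (6, 6.25),  deviation x̄ - mu_0 = (6, 6.25) - (2, 6) = (4, 0.25).

Step 2 — sample covariance matrix, S[i,j] = (1/(n-1)) · Σ_k (x_{k,i} - mean_i) · (x_{k,j} - mean_j), divisor n-1 = 3:
  S[U,U] = ((0)·(0) + (-3)·(-3) + (2)·(2) + (1)·(1)) / 3 = 14/3 = 4.6667
  S[U,V] = ((0)·(-2.25) + (-3)·(2.75) + (2)·(-0.25) + (1)·(-0.25)) / 3 = -9/3 = -3
  S[V,V] = ((-2.25)·(-2.25) + (2.75)·(2.75) + (-0.25)·(-0.25) + (-0.25)·(-0.25)) / 3 = 12.75/3 = 4.25
  S = [[4.6667, -3],
 [-3, 4.25]].

Step 3 — invert S. det(S) = 4.6667·4.25 - (-3)² = 10.8333.
  S^{-1} = (1/det) · [[d, -b], [-b, a]] = [[0.3923, 0.2769],
 [0.2769, 0.4308]].

Step 4 — quadratic form (x̄ - mu_0)^T · S^{-1} · (x̄ - mu_0):
  S^{-1} · (x̄ - mu_0) = (1.6385, 1.2154),
  (x̄ - mu_0)^T · [...] = (4)·(1.6385) + (0.25)·(1.2154) = 6.8577.

Step 5 — scale by n: T² = 4 · 6.8577 = 27.4308.

T² ≈ 27.4308


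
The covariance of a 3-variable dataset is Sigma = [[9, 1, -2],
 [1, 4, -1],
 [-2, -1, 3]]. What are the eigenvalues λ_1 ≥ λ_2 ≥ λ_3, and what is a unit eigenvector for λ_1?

Step 1 — characteristic polynomial p(λ) = det(λI - Sigma) = λ³ - tr·λ² + c_1·λ - det, where tr = trace, c_1 = sum of the principal 2×2 minors, det = det(Sigma):
  tr = 9 + 4 + 3 = 16,
  c_1 = (9·4 - (1)²) + (9·3 - (-2)²) + (4·3 - (-1)²) = 35 + 23 + 11 = 69,
  det = 9·(4·3 - (-1)²) - (1)·((1)·3 - (-1)·(-2)) + (-2)·((1)·(-1) - 4·(-2)) = 9·(11) - (1)·(1) + (-2)·(7) = 84.
  So p(λ) = λ³ - 16λ² + 69λ - 84.
Step 2 — look for an integer root (rational root theorem: any rational root is an integer divisor of 84). Testing λ = 4:
  p(4) = 64 - 256 + 276 - 84 = 0  ✓
  Dividing out (λ - 4): p(λ) = (λ - 4)(λ² - 12λ + 21).
Step 3 — remaining eigenvalues from the quadratic λ² - 12λ + 21 = 0:
  Δ = 12² - 4·21 = 144 - 84 = 60,  λ = (12 ± √60)/2 = (12 ± 7.746)/2 ≈ 9.873 or 2.127.
  Sorted: λ_1 = 9.873,  λ_2 = 4,  λ_3 = 2.127  (check: sum = 16 = tr ✓).

Step 4 — unit eigenvector for λ_1 ≈ 9.873: v spans the null space of (Sigma - λ_1 I), whose rows are
  r_1 = (-0.873, 1, -2),  r_2 = (1, -5.873, -1),  r_3 = (-2, -1, -6.873).
  v is orthogonal to every row, so take v ∝ r_1 × r_2 = ((1)·(-1) - (-2)·(-5.873), (-2)·(1) - (-0.873)·(-1), (-0.873)·(-5.873) - (1)·(1)) ≈ (-12.746, -2.873, 4.127).
  Rescale (multiply by -1 so the first nonzero entry is positive): u = (12.746, 2.873, -4.127).
  ||u|| = √((12.746)² + (2.873)² + (-4.127)²) = √(187.746) ≈ 13.702,  v_1 = u/||u|| ≈ (0.9302, 0.2097, -0.3012) (||v_1|| = 1).

λ_1 = 9.873,  λ_2 = 4,  λ_3 = 2.127;  v_1 ≈ (0.9302, 0.2097, -0.3012)


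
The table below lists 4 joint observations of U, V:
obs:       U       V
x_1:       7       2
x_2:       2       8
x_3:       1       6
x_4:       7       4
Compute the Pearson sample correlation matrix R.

Step 1 — column means:
  mean(U) = (7 + 2 + 1 + 7) / 4 = 17/4 = 4.25
  mean(V) = (2 + 8 + 6 + 4) / 4 = 20/4 = 5

Step 2 — sample variances and covariances s[i,j] = (1/(n-1)) · Σ_k (x_{k,i} - mean_i) · (x_{k,j} - mean_j), with n-1 = 3:
  s[U,U] = ((2.75)·(2.75) + (-2.25)·(-2.25) + (-3.25)·(-3.25) + (2.75)·(2.75)) / 3 = 30.75/3 = 10.25
  s[U,V] = ((2.75)·(-3) + (-2.25)·(3) + (-3.25)·(1) + (2.75)·(-1)) / 3 = -21/3 = -7
  s[V,V] = ((-3)·(-3) + (3)·(3) + (1)·(1) + (-1)·(-1)) / 3 = 20/3 = 6.6667
  Sample standard deviations s_i = √(s[i,i]):
  s(U) = √(10.25) = 3.2016
  s(V) = √(6.6667) = 2.582

Step 3 — r_{ij} = s_{ij} / (s_i · s_j):
  r[U,U] = 1 (diagonal).
  r[U,V] = -7 / (3.2016 · 2.582) = -7 / 8.2664 = -0.8468
  r[V,V] = 1 (diagonal).

R is symmetric with unit diagonal. Assembling:

R = [[1, -0.8468],
 [-0.8468, 1]]


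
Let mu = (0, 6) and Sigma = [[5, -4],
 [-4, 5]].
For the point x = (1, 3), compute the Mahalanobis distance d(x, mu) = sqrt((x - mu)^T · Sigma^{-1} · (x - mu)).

Step 1 — centre the observation: (x - mu) = (1, -3).

Step 2 — invert Sigma. det(Sigma) = 5·5 - (-4)² = 9.
  Sigma^{-1} = (1/det) · [[d, -b], [-b, a]] = [[0.5556, 0.4444],
 [0.4444, 0.5556]].

Step 3 — form the quadratic (x - mu)^T · Sigma^{-1} · (x - mu):
  Sigma^{-1} · (x - mu) = (-0.7778, -1.2222).
  (x - mu)^T · [Sigma^{-1} · (x - mu)] = (1)·(-0.7778) + (-3)·(-1.2222) = 2.8889.

Step 4 — take square root: d = √(2.8889) ≈ 1.6997.

d(x, mu) = √(2.8889) ≈ 1.6997


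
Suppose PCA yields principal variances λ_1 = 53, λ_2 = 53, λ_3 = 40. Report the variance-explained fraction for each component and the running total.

Step 1 — total variance = trace(Sigma) = Σ λ_i = 53 + 53 + 40 = 146.

Step 2 — fraction explained by component i = λ_i / Σ λ:
  PC1: 53/146 = 0.363
  PC2: 53/146 = 0.363
  PC3: 40/146 = 0.274

Step 3 — cumulative fraction after k components = (λ_1 + ... + λ_k) / Σ λ:
  k = 1: 53/146 = 0.363
  k = 2: (53 + 53)/146 = 106/146 = 0.726
  k = 3: (53 + 53 + 40)/146 = 146/146 = 1

Summary (fraction, with percent):

explained: PC1 0.363 (36.3%), PC2 0.363 (36.3%), PC3 0.274 (27.4%);  cumulative: 0.363, 0.726, 1


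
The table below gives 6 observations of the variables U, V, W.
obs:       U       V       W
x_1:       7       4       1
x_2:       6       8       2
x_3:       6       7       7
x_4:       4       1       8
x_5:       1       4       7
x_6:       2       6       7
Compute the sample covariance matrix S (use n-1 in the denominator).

Step 1 — column means:
  mean(U) = (7 + 6 + 6 + 4 + 1 + 2) / 6 = 26/6 = 4.3333
  mean(V) = (4 + 8 + 7 + 1 + 4 + 6) / 6 = 30/6 = 5
  mean(W) = (1 + 2 + 7 + 8 + 7 + 7) / 6 = 32/6 = 5.3333

Step 2 — sample covariance S[i,j] = (1/(n-1)) · Σ_k (x_{k,i} - mean_i) · (x_{k,j} - mean_j), with n-1 = 5.
  S[U,U] = ((2.6667)·(2.6667) + (1.6667)·(1.6667) + (1.6667)·(1.6667) + (-0.3333)·(-0.3333) + (-3.3333)·(-3.3333) + (-2.3333)·(-2.3333)) / 5 = 29.3333/5 = 5.8667
  S[U,V] = ((2.6667)·(-1) + (1.6667)·(3) + (1.6667)·(2) + (-0.3333)·(-4) + (-3.3333)·(-1) + (-2.3333)·(1)) / 5 = 8/5 = 1.6
  S[U,W] = ((2.6667)·(-4.3333) + (1.6667)·(-3.3333) + (1.6667)·(1.6667) + (-0.3333)·(2.6667) + (-3.3333)·(1.6667) + (-2.3333)·(1.6667)) / 5 = -24.6667/5 = -4.9333
  S[V,V] = ((-1)·(-1) + (3)·(3) + (2)·(2) + (-4)·(-4) + (-1)·(-1) + (1)·(1)) / 5 = 32/5 = 6.4
  S[V,W] = ((-1)·(-4.3333) + (3)·(-3.3333) + (2)·(1.6667) + (-4)·(2.6667) + (-1)·(1.6667) + (1)·(1.6667)) / 5 = -13/5 = -2.6
  S[W,W] = ((-4.3333)·(-4.3333) + (-3.3333)·(-3.3333) + (1.6667)·(1.6667) + (2.6667)·(2.6667) + (1.6667)·(1.6667) + (1.6667)·(1.6667)) / 5 = 45.3333/5 = 9.0667

S is symmetric (S[j,i] = S[i,j]). Assembling:

S = [[5.8667, 1.6, -4.9333],
 [1.6, 6.4, -2.6],
 [-4.9333, -2.6, 9.0667]]


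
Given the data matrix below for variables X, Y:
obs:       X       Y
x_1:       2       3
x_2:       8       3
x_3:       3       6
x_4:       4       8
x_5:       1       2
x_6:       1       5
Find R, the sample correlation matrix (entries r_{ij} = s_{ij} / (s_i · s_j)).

Step 1 — column means:
  mean(X) = (2 + 8 + 3 + 4 + 1 + 1) / 6 = 19/6 = 3.1667
  mean(Y) = (3 + 3 + 6 + 8 + 2 + 5) / 6 = 27/6 = 4.5

Step 2 — sample variances and covariances s[i,j] = (1/(n-1)) · Σ_k (x_{k,i} - mean_i) · (x_{k,j} - mean_j), with n-1 = 5:
  s[X,X] = ((-1.1667)·(-1.1667) + (4.8333)·(4.8333) + (-0.1667)·(-0.1667) + (0.8333)·(0.8333) + (-2.1667)·(-2.1667) + (-2.1667)·(-2.1667)) / 5 = 34.8333/5 = 6.9667
  s[X,Y] = ((-1.1667)·(-1.5) + (4.8333)·(-1.5) + (-0.1667)·(1.5) + (0.8333)·(3.5) + (-2.1667)·(-2.5) + (-2.1667)·(0.5)) / 5 = 1.5/5 = 0.3
  s[Y,Y] = ((-1.5)·(-1.5) + (-1.5)·(-1.5) + (1.5)·(1.5) + (3.5)·(3.5) + (-2.5)·(-2.5) + (0.5)·(0.5)) / 5 = 25.5/5 = 5.1
  Sample standard deviations s_i = √(s[i,i]):
  s(X) = √(6.9667) = 2.6394
  s(Y) = √(5.1) = 2.2583

Step 3 — r_{ij} = s_{ij} / (s_i · s_j):
  r[X,X] = 1 (diagonal).
  r[X,Y] = 0.3 / (2.6394 · 2.2583) = 0.3 / 5.9607 = 0.0503
  r[Y,Y] = 1 (diagonal).

R is symmetric with unit diagonal. Assembling:

R = [[1, 0.0503],
 [0.0503, 1]]


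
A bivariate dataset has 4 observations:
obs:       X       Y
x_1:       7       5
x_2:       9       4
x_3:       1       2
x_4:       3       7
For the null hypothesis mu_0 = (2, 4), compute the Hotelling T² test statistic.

Step 1 — sample mean vector:
  mean(X) = (7 + 9 + 1 + 3) / 4 = 20/4 = 5
  mean(Y) = (5 + 4 + 2 + 7) / 4 = 18/4 = 4.5
  x̄ = (5, 4.5),  deviation x̄ - mu_0 = (5, 4.5) - (2, 4) = (3, 0.5).

Step 2 — sample covariance matrix, S[i,j] = (1/(n-1)) · Σ_k (x_{k,i} - mean_i) · (x_{k,j} - mean_j), divisor n-1 = 3:
  S[X,X] = ((2)·(2) + (4)·(4) + (-4)·(-4) + (-2)·(-2)) / 3 = 40/3 = 13.3333
  S[X,Y] = ((2)·(0.5) + (4)·(-0.5) + (-4)·(-2.5) + (-2)·(2.5)) / 3 = 4/3 = 1.3333
  S[Y,Y] = ((0.5)·(0.5) + (-0.5)·(-0.5) + (-2.5)·(-2.5) + (2.5)·(2.5)) / 3 = 13/3 = 4.3333
  S = [[13.3333, 1.3333],
 [1.3333, 4.3333]].

Step 3 — invert S. det(S) = 13.3333·4.3333 - (1.3333)² = 56.
  S^{-1} = (1/det) · [[d, -b], [-b, a]] = [[0.0774, -0.0238],
 [-0.0238, 0.2381]].

Step 4 — quadratic form (x̄ - mu_0)^T · S^{-1} · (x̄ - mu_0):
  S^{-1} · (x̄ - mu_0) = (0.2202, 0.0476),
  (x̄ - mu_0)^T · [...] = (3)·(0.2202) + (0.5)·(0.0476) = 0.6845.

Step 5 — scale by n: T² = 4 · 0.6845 = 2.7381.

T² ≈ 2.7381


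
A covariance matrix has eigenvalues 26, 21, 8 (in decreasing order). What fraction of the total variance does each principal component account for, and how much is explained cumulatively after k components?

Step 1 — total variance = trace(Sigma) = Σ λ_i = 26 + 21 + 8 = 55.

Step 2 — fraction explained by component i = λ_i / Σ λ:
  PC1: 26/55 = 0.4727
  PC2: 21/55 = 0.3818
  PC3: 8/55 = 0.1455

Step 3 — cumulative fraction after k components = (λ_1 + ... + λ_k) / Σ λ:
  k = 1: 26/55 = 0.4727
  k = 2: (26 + 21)/55 = 47/55 = 0.8545
  k = 3: (26 + 21 + 8)/55 = 55/55 = 1

Summary (fraction, with percent):

explained: PC1 0.4727 (47.27%), PC2 0.3818 (38.18%), PC3 0.1455 (14.55%);  cumulative: 0.4727, 0.8545, 1


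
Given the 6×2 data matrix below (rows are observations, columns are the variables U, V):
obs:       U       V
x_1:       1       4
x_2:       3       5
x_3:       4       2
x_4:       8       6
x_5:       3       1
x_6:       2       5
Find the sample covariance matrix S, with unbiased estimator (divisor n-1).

Step 1 — column means:
  mean(U) = (1 + 3 + 4 + 8 + 3 + 2) / 6 = 21/6 = 3.5
  mean(V) = (4 + 5 + 2 + 6 + 1 + 5) / 6 = 23/6 = 3.8333

Step 2 — sample covariance S[i,j] = (1/(n-1)) · Σ_k (x_{k,i} - mean_i) · (x_{k,j} - mean_j), with n-1 = 5.
  S[U,U] = ((-2.5)·(-2.5) + (-0.5)·(-0.5) + (0.5)·(0.5) + (4.5)·(4.5) + (-0.5)·(-0.5) + (-1.5)·(-1.5)) / 5 = 29.5/5 = 5.9
  S[U,V] = ((-2.5)·(0.1667) + (-0.5)·(1.1667) + (0.5)·(-1.8333) + (4.5)·(2.1667) + (-0.5)·(-2.8333) + (-1.5)·(1.1667)) / 5 = 7.5/5 = 1.5
  S[V,V] = ((0.1667)·(0.1667) + (1.1667)·(1.1667) + (-1.8333)·(-1.8333) + (2.1667)·(2.1667) + (-2.8333)·(-2.8333) + (1.1667)·(1.1667)) / 5 = 18.8333/5 = 3.7667

S is symmetric (S[j,i] = S[i,j]). Assembling:

S = [[5.9, 1.5],
 [1.5, 3.7667]]


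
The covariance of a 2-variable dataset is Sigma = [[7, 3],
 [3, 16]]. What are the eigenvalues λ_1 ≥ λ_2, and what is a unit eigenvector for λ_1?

Step 1 — characteristic polynomial of 2×2 Sigma:
  det(Sigma - λI) = λ² - trace · λ + det = 0.
  trace = 7 + 16 = 23, det = 7·16 - (3)² = 103.
Step 2 — discriminant:
  Δ = trace² - 4·det = 529 - 412 = 117.
Step 3 — eigenvalues:
  λ = (trace ± √Δ)/2 = (23 ± 10.8167)/2,
  λ_1 = 16.9083,  λ_2 = 6.0917.

Step 4 — unit eigenvector for λ_1: solve (Sigma - λ_1 I)v = 0. First row:
  (7 - 16.9083)·v_x + (3)·v_y = 0, i.e. (-9.9083)·v_x + (3)·v_y = 0,
  so v ∝ (b, λ_1 - a) = (3, 9.9083) = u.
  ||u|| = √((3)² + (9.9083)²) = √(107.1749) ≈ 10.3525,
  v_1 = u/||u|| ≈ (0.2898, 0.9571) (||v_1|| = 1).

λ_1 = 16.9083,  λ_2 = 6.0917;  v_1 ≈ (0.2898, 0.9571)


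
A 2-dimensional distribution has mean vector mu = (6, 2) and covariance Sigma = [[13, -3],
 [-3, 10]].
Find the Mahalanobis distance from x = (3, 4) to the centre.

Step 1 — centre the observation: (x - mu) = (-3, 2).

Step 2 — invert Sigma. det(Sigma) = 13·10 - (-3)² = 121.
  Sigma^{-1} = (1/det) · [[d, -b], [-b, a]] = [[0.0826, 0.0248],
 [0.0248, 0.1074]].

Step 3 — form the quadratic (x - mu)^T · Sigma^{-1} · (x - mu):
  Sigma^{-1} · (x - mu) = (-0.1983, 0.1405).
  (x - mu)^T · [Sigma^{-1} · (x - mu)] = (-3)·(-0.1983) + (2)·(0.1405) = 0.876.

Step 4 — take square root: d = √(0.876) ≈ 0.936.

d(x, mu) = √(0.876) ≈ 0.936


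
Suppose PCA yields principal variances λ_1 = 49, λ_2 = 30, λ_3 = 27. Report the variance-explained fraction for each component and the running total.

Step 1 — total variance = trace(Sigma) = Σ λ_i = 49 + 30 + 27 = 106.

Step 2 — fraction explained by component i = λ_i / Σ λ:
  PC1: 49/106 = 0.4623
  PC2: 30/106 = 0.283
  PC3: 27/106 = 0.2547

Step 3 — cumulative fraction after k components = (λ_1 + ... + λ_k) / Σ λ:
  k = 1: 49/106 = 0.4623
  k = 2: (49 + 30)/106 = 79/106 = 0.7453
  k = 3: (49 + 30 + 27)/106 = 106/106 = 1

Summary (fraction, with percent):

explained: PC1 0.4623 (46.23%), PC2 0.283 (28.3%), PC3 0.2547 (25.47%);  cumulative: 0.4623, 0.7453, 1
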